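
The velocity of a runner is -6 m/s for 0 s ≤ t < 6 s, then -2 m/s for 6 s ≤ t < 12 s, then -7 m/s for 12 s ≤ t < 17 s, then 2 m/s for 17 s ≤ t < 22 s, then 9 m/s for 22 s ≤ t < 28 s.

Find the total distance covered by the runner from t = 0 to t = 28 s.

147 m

Distance (not displacement) is the total path length: add the absolute areas under v-t.
0–6 s: |-6| × 6 = 36 m
6–12 s: |-2| × 6 = 12 m
12–17 s: |-7| × 5 = 35 m
17–22 s: |2| × 5 = 10 m
22–28 s: |9| × 6 = 54 m
Total distance = 147 m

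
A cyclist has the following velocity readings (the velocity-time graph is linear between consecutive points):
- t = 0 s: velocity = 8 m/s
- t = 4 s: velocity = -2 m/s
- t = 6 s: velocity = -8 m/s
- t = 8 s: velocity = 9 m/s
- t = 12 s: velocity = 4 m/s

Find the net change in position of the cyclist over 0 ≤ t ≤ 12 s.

Net displacement equals the area under the velocity-time graph (areas below the axis count negative).
0–4 s: ½(8 + -2)(4) = 12 m
4–6 s: ½(-2 + -8)(2) = -10 m
6–8 s: ½(-8 + 9)(2) = 1 m
8–12 s: ½(9 + 4)(4) = 26 m
Net displacement = 29 m

29 m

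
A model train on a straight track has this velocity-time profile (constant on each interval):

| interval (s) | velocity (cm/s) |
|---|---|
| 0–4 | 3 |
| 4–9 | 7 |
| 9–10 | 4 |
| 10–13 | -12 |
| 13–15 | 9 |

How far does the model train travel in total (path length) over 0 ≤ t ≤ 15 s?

105 cm

Total distance travelled is ∫|v| dt — sum the magnitudes of each area piece.
0–4 s: |3| × 4 = 12 cm
4–9 s: |7| × 5 = 35 cm
9–10 s: |4| × 1 = 4 cm
10–13 s: |-12| × 3 = 36 cm
13–15 s: |9| × 2 = 18 cm
Total distance = 105 cm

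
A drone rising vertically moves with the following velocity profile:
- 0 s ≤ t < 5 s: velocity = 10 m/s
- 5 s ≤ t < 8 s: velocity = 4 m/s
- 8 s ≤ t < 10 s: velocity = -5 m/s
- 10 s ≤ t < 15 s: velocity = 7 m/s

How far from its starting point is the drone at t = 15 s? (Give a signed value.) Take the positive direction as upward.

87 m

Displacement is the signed area under the v-t curve.
0–5 s: 10 × 5 = 50 m
5–8 s: 4 × 3 = 12 m
8–10 s: -5 × 2 = -10 m
10–15 s: 7 × 5 = 35 m
Net displacement = 87 m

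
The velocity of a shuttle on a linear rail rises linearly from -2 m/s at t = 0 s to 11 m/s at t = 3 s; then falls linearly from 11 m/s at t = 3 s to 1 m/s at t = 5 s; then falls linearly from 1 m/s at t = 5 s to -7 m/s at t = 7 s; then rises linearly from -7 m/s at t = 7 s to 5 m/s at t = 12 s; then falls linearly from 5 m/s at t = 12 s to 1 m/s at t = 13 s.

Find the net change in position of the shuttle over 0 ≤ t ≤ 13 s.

17.5 m

Displacement is the signed area under the v-t curve.
0–3 s: ½(-2 + 11)(3) = 13.5 m
3–5 s: ½(11 + 1)(2) = 12 m
5–7 s: ½(1 + -7)(2) = -6 m
7–12 s: ½(-7 + 5)(5) = -5 m
12–13 s: ½(5 + 1)(1) = 3 m
Net displacement = 17.5 m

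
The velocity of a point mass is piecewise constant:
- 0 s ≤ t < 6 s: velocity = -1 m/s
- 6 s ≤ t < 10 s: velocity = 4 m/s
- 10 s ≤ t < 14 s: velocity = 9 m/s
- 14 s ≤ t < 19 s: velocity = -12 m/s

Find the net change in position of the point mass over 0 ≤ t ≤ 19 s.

-14 m

Net displacement equals the area under the velocity-time graph (areas below the axis count negative).
0–6 s: -1 × 6 = -6 m
6–10 s: 4 × 4 = 16 m
10–14 s: 9 × 4 = 36 m
14–19 s: -12 × 5 = -60 m
Net displacement = -14 m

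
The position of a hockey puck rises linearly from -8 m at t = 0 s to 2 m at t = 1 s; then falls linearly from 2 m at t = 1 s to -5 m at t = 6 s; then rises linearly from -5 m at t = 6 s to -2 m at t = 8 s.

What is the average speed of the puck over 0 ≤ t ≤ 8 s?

Average speed = (total path length)/(elapsed time); on a piecewise-linear x-t graph the path length is Σ|Δx|.
0–1 s: |Δx| = |2 − -8| = 10 m
1–6 s: |Δx| = |-5 − 2| = 7 m
6–8 s: |Δx| = |-2 − -5| = 3 m
Total path = 20 m; average speed = 20/8 = 2.5 m/s.

2.5 m/s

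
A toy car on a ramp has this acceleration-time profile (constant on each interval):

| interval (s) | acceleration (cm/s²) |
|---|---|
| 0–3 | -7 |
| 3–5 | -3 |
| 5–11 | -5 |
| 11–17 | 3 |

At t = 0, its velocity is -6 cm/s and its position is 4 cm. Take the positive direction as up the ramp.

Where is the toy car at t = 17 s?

-717.5 cm

On each constant-a segment, Δv = aΔt and Δx = v₀Δt + ½aΔt²; chain segment to segment.
0–3 s: v starts -6 cm/s; Δx = -6·3 + ½·-7·3² = -49.5 cm; v ends -27 cm/s.
3–5 s: v starts -27 cm/s; Δx = -27·2 + ½·-3·2² = -60 cm; v ends -33 cm/s.
5–11 s: v starts -33 cm/s; Δx = -33·6 + ½·-5·6² = -288 cm; v ends -63 cm/s.
11–17 s: v starts -63 cm/s; Δx = -63·6 + ½·3·6² = -324 cm; v ends -45 cm/s.
x(17) = 4 + Σ Δx = -717.5 cm.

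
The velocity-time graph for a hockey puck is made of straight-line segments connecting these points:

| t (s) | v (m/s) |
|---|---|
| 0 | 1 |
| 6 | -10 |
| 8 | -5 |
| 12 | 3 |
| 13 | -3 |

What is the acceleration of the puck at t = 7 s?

Acceleration is the slope of the v-t graph on 6–8 s: (-5 − -10)/(8 − 6) = 2.5 m/s².

2.5 m/s²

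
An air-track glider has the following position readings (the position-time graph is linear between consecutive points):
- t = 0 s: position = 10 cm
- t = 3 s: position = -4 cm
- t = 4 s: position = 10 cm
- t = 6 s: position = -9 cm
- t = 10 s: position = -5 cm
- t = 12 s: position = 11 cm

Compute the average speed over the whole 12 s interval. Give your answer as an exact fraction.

67/12 cm/s

Average speed = (total path length)/(elapsed time); on a piecewise-linear x-t graph the path length is Σ|Δx|.
0–3 s: |Δx| = |-4 − 10| = 14 cm
3–4 s: |Δx| = |10 − -4| = 14 cm
4–6 s: |Δx| = |-9 − 10| = 19 cm
6–10 s: |Δx| = |-5 − -9| = 4 cm
10–12 s: |Δx| = |11 − -5| = 16 cm
Total path = 67 cm; average speed = 67/12 = 67/12 cm/s.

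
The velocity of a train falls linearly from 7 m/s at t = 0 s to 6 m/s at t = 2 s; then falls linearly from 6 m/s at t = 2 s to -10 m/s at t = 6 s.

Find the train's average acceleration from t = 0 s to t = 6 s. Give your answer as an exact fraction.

Average acceleration = Δv/Δt = (-10 − 7)/(6 − 0) = -17/6 m/s².

-17/6 m/s²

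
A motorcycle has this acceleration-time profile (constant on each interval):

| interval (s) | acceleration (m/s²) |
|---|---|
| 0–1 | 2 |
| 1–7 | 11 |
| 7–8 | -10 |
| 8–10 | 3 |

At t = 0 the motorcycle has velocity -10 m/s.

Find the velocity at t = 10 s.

Δv equals the area under the a-t graph; then v = v₀ + Δv.
0–1 s: 2 × 1 = 2 m/s
1–7 s: 11 × 6 = 66 m/s
7–8 s: -10 × 1 = -10 m/s
8–10 s: 3 × 2 = 6 m/s
Δv = 64 m/s, so v(10) = -10 + (64) = 54 m/s.

54 m/s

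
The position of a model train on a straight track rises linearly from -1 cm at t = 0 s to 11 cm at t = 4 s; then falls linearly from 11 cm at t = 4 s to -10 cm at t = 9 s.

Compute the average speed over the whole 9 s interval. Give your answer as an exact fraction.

Average speed = (total path length)/(elapsed time); on a piecewise-linear x-t graph the path length is Σ|Δx|.
0–4 s: |Δx| = |11 − -1| = 12 cm
4–9 s: |Δx| = |-10 − 11| = 21 cm
Total path = 33 cm; average speed = 33/9 = 11/3 cm/s.

11/3 cm/s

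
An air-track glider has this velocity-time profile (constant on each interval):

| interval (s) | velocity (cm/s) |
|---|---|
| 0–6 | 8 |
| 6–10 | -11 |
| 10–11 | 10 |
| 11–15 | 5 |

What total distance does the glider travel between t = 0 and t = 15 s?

Distance (not displacement) is the total path length: add the absolute areas under v-t.
0–6 s: |8| × 6 = 48 cm
6–10 s: |-11| × 4 = 44 cm
10–11 s: |10| × 1 = 10 cm
11–15 s: |5| × 4 = 20 cm
Total distance = 122 cm

122 cm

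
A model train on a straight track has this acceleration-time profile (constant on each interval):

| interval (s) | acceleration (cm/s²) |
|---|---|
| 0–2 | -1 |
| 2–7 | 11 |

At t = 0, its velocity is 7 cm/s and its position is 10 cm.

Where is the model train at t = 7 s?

184.5 cm

On each constant-a segment, Δv = aΔt and Δx = v₀Δt + ½aΔt²; chain segment to segment.
0–2 s: v starts 7 cm/s; Δx = 7·2 + ½·-1·2² = 12 cm; v ends 5 cm/s.
2–7 s: v starts 5 cm/s; Δx = 5·5 + ½·11·5² = 162.5 cm; v ends 60 cm/s.
x(7) = 10 + Σ Δx = 184.5 cm.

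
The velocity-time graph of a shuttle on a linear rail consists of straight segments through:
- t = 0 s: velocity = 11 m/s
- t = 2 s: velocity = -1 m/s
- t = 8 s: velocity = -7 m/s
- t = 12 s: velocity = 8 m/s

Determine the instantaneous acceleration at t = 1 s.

Acceleration is the slope of the v-t graph on 0–2 s: (-1 − 11)/(2 − 0) = -6 m/s².

-6 m/s²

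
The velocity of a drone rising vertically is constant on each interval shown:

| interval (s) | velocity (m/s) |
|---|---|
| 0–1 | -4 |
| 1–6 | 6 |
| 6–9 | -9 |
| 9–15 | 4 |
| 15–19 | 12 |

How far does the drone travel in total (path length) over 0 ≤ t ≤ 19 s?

Distance (not displacement) is the total path length: add the absolute areas under v-t.
0–1 s: |-4| × 1 = 4 m
1–6 s: |6| × 5 = 30 m
6–9 s: |-9| × 3 = 27 m
9–15 s: |4| × 6 = 24 m
15–19 s: |12| × 4 = 48 m
Total distance = 133 m

133 m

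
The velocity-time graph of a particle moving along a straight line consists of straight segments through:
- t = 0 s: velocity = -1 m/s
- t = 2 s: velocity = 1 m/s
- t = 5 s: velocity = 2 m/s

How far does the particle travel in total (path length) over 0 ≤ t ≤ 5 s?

5.5 m

Distance (not displacement) is the total path length: add the absolute areas under v-t.
0–2 s: v = 0 at t = 1 s; triangle areas 0.5 + 0.5 = 1 m
2–5 s: |½(1 + 2)(3)| = 4.5 m
Total distance = 5.5 m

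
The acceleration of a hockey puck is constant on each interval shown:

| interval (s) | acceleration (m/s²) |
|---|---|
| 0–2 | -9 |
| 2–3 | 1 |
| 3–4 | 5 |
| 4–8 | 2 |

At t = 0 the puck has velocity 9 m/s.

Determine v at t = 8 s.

5 m/s

Δv equals the area under the a-t graph; then v = v₀ + Δv.
0–2 s: -9 × 2 = -18 m/s
2–3 s: 1 × 1 = 1 m/s
3–4 s: 5 × 1 = 5 m/s
4–8 s: 2 × 4 = 8 m/s
Δv = -4 m/s, so v(8) = 9 + (-4) = 5 m/s.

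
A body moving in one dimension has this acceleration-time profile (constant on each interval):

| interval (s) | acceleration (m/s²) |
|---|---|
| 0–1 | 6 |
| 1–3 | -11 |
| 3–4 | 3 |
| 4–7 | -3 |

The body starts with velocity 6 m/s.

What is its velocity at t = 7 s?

Δv equals the area under the a-t graph; then v = v₀ + Δv.
0–1 s: 6 × 1 = 6 m/s
1–3 s: -11 × 2 = -22 m/s
3–4 s: 3 × 1 = 3 m/s
4–7 s: -3 × 3 = -9 m/s
Δv = -22 m/s, so v(7) = 6 + (-22) = -16 m/s.

-16 m/s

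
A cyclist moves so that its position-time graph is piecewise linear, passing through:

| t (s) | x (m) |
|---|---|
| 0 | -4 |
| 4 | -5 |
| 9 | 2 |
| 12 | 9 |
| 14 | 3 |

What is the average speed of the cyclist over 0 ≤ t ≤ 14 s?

Average speed = (total path length)/(elapsed time); on a piecewise-linear x-t graph the path length is Σ|Δx|.
0–4 s: |Δx| = |-5 − -4| = 1 m
4–9 s: |Δx| = |2 − -5| = 7 m
9–12 s: |Δx| = |9 − 2| = 7 m
12–14 s: |Δx| = |3 − 9| = 6 m
Total path = 21 m; average speed = 21/14 = 1.5 m/s.

1.5 m/s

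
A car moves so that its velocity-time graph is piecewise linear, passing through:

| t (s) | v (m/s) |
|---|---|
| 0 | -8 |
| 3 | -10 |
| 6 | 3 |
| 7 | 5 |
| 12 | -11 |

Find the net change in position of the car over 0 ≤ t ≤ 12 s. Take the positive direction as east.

Net displacement equals the area under the velocity-time graph (areas below the axis count negative).
0–3 s: ½(-8 + -10)(3) = -27 m
3–6 s: ½(-10 + 3)(3) = -10.5 m
6–7 s: ½(3 + 5)(1) = 4 m
7–12 s: ½(5 + -11)(5) = -15 m
Net displacement = -48.5 m

-48.5 m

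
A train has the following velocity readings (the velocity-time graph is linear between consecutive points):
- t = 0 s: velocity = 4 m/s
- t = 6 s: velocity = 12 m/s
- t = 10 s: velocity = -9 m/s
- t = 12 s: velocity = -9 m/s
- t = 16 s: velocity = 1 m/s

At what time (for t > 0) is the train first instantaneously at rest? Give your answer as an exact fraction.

t = 58/7 s

v changes sign on 6–10 s (from 12 to -9); the graph is linear there, so v = 0 at t = 6 + (-12)·(10 − 6)/(-9 − 12) = 58/7 s.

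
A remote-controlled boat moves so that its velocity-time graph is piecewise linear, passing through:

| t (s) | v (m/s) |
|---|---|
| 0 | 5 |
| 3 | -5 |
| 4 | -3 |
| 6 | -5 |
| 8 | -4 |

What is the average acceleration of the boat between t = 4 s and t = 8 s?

-0.25 m/s²

Average acceleration = Δv/Δt = (-4 − -3)/(8 − 4) = -0.25 m/s².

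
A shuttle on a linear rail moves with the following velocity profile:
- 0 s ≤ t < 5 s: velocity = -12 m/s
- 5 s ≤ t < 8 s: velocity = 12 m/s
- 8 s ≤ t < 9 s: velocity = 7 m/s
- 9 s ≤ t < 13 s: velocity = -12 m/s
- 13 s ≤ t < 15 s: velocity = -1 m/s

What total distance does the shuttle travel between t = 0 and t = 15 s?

Total distance travelled is ∫|v| dt — sum the magnitudes of each area piece.
0–5 s: |-12| × 5 = 60 m
5–8 s: |12| × 3 = 36 m
8–9 s: |7| × 1 = 7 m
9–13 s: |-12| × 4 = 48 m
13–15 s: |-1| × 2 = 2 m
Total distance = 153 m

153 m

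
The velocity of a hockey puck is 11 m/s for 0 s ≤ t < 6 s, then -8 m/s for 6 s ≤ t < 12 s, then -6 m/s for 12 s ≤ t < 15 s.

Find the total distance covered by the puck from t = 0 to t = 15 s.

132 m

Distance (not displacement) is the total path length: add the absolute areas under v-t.
0–6 s: |11| × 6 = 66 m
6–12 s: |-8| × 6 = 48 m
12–15 s: |-6| × 3 = 18 m
Total distance = 132 m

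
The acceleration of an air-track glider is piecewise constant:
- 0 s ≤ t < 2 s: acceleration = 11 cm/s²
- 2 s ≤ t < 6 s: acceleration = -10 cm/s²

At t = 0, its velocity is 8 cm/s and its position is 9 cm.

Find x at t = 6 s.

On each constant-a segment, Δv = aΔt and Δx = v₀Δt + ½aΔt²; chain segment to segment.
0–2 s: v starts 8 cm/s; Δx = 8·2 + ½·11·2² = 38 cm; v ends 30 cm/s.
2–6 s: v starts 30 cm/s; Δx = 30·4 + ½·-10·4² = 40 cm; v ends -10 cm/s.
x(6) = 9 + Σ Δx = 87 cm.

87 cm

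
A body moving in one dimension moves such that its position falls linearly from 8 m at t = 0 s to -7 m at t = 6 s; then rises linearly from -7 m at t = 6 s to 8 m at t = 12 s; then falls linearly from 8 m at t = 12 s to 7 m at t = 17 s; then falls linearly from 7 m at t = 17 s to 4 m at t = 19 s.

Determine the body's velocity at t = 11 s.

Velocity is the slope of the x-t graph on 6–12 s: (8 − -7)/(12 − 6) = 2.5 m/s.

2.5 m/s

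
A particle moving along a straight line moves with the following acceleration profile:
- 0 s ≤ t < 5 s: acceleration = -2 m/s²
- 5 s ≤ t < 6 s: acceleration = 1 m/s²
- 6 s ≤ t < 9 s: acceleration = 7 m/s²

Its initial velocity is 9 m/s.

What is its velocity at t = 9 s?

21 m/s

Δv equals the area under the a-t graph; then v = v₀ + Δv.
0–5 s: -2 × 5 = -10 m/s
5–6 s: 1 × 1 = 1 m/s
6–9 s: 7 × 3 = 21 m/s
Δv = 12 m/s, so v(9) = 9 + (12) = 21 m/s.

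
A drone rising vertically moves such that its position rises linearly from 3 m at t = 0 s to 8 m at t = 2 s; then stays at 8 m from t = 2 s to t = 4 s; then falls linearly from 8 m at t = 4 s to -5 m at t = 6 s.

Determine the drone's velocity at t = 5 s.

-6.5 m/s

Velocity is the slope of the x-t graph on 4–6 s: (-5 − 8)/(6 − 4) = -6.5 m/s.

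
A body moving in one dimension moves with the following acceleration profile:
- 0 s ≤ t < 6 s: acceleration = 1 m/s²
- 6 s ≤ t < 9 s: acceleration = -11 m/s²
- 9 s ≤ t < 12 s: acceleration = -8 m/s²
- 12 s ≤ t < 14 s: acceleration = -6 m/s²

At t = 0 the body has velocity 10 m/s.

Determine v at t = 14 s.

Δv equals the area under the a-t graph; then v = v₀ + Δv.
0–6 s: 1 × 6 = 6 m/s
6–9 s: -11 × 3 = -33 m/s
9–12 s: -8 × 3 = -24 m/s
12–14 s: -6 × 2 = -12 m/s
Δv = -63 m/s, so v(14) = 10 + (-63) = -53 m/s.

-53 m/s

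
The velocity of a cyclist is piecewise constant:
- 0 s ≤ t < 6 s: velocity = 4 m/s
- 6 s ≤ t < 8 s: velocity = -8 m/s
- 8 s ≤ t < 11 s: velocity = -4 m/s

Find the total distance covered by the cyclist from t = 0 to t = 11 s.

Total distance travelled is ∫|v| dt — sum the magnitudes of each area piece.
0–6 s: |4| × 6 = 24 m
6–8 s: |-8| × 2 = 16 m
8–11 s: |-4| × 3 = 12 m
Total distance = 52 m

52 m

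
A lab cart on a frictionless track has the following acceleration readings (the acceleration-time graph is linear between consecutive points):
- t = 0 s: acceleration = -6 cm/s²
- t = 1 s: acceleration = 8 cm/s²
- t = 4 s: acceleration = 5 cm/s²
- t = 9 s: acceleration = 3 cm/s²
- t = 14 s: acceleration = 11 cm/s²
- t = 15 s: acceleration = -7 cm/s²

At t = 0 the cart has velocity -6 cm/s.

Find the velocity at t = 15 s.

71.5 cm/s

Δv equals the area under the a-t graph; then v = v₀ + Δv.
0–1 s: ½(-6 + 8)(1) = 1 cm/s
1–4 s: ½(8 + 5)(3) = 19.5 cm/s
4–9 s: ½(5 + 3)(5) = 20 cm/s
9–14 s: ½(3 + 11)(5) = 35 cm/s
14–15 s: ½(11 + -7)(1) = 2 cm/s
Δv = 77.5 cm/s, so v(15) = -6 + (77.5) = 71.5 cm/s.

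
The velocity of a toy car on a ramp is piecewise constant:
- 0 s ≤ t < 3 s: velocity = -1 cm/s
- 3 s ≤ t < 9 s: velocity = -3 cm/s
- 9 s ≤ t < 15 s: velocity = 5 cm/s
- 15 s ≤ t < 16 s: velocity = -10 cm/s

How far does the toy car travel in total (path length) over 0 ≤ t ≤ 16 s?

61 cm

Total distance travelled is ∫|v| dt — sum the magnitudes of each area piece.
0–3 s: |-1| × 3 = 3 cm
3–9 s: |-3| × 6 = 18 cm
9–15 s: |5| × 6 = 30 cm
15–16 s: |-10| × 1 = 10 cm
Total distance = 61 cm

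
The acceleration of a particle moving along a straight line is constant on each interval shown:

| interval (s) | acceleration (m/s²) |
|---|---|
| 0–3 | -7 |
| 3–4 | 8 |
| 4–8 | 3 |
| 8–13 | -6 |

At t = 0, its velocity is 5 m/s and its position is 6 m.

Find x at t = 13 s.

-85.5 m

On each constant-a segment, Δv = aΔt and Δx = v₀Δt + ½aΔt²; chain segment to segment.
0–3 s: v starts 5 m/s; Δx = 5·3 + ½·-7·3² = -16.5 m; v ends -16 m/s.
3–4 s: v starts -16 m/s; Δx = -16·1 + ½·8·1² = -12 m; v ends -8 m/s.
4–8 s: v starts -8 m/s; Δx = -8·4 + ½·3·4² = -8 m; v ends 4 m/s.
8–13 s: v starts 4 m/s; Δx = 4·5 + ½·-6·5² = -55 m; v ends -26 m/s.
x(13) = 6 + Σ Δx = -85.5 m.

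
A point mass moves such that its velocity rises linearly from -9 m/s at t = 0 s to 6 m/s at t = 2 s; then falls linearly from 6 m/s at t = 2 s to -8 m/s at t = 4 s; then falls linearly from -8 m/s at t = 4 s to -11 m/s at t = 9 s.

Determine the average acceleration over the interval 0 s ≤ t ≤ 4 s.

Average acceleration = Δv/Δt = (-8 − -9)/(4 − 0) = 0.25 m/s².

0.25 m/s²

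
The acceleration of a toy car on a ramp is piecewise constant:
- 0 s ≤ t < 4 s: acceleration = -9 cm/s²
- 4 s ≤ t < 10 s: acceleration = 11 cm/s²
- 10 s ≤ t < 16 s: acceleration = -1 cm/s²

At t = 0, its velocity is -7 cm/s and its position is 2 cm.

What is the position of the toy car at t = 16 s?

On each constant-a segment, Δv = aΔt and Δx = v₀Δt + ½aΔt²; chain segment to segment.
0–4 s: v starts -7 cm/s; Δx = -7·4 + ½·-9·4² = -100 cm; v ends -43 cm/s.
4–10 s: v starts -43 cm/s; Δx = -43·6 + ½·11·6² = -60 cm; v ends 23 cm/s.
10–16 s: v starts 23 cm/s; Δx = 23·6 + ½·-1·6² = 120 cm; v ends 17 cm/s.
x(16) = 2 + Σ Δx = -38 cm.

-38 cm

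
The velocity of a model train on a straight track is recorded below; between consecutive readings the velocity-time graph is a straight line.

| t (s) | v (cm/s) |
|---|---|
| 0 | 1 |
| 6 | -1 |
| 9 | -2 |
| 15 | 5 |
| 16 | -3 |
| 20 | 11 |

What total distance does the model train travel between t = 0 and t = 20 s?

40.625 cm

Total distance travelled is ∫|v| dt — sum the magnitudes of each area piece.
0–6 s: v = 0 at t = 3 s; triangle areas 1.5 + 1.5 = 3 cm
6–9 s: |½(-1 + -2)(3)| = 4.5 cm
9–15 s: v = 0 at t = 75/7 s; triangle areas 12/7 + 75/7 = 87/7 cm
15–16 s: v = 0 at t = 15.625 s; triangle areas 1.5625 + 0.5625 = 2.125 cm
16–20 s: v = 0 at t = 118/7 s; triangle areas 9/7 + 121/7 = 130/7 cm
Total distance = 40.625 cm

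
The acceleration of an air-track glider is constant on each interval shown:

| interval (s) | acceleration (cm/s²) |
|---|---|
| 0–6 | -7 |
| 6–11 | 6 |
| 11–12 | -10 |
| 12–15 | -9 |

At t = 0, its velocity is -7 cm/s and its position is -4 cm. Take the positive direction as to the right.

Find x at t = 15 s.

On each constant-a segment, Δv = aΔt and Δx = v₀Δt + ½aΔt²; chain segment to segment.
0–6 s: v starts -7 cm/s; Δx = -7·6 + ½·-7·6² = -168 cm; v ends -49 cm/s.
6–11 s: v starts -49 cm/s; Δx = -49·5 + ½·6·5² = -170 cm; v ends -19 cm/s.
11–12 s: v starts -19 cm/s; Δx = -19·1 + ½·-10·1² = -24 cm; v ends -29 cm/s.
12–15 s: v starts -29 cm/s; Δx = -29·3 + ½·-9·3² = -127.5 cm; v ends -56 cm/s.
x(15) = -4 + Σ Δx = -493.5 cm.

-493.5 cm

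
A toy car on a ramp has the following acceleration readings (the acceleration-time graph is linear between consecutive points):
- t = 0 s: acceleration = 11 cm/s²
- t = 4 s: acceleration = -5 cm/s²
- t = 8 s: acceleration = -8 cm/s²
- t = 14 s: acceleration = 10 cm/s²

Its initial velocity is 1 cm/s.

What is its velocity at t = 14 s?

Δv equals the area under the a-t graph; then v = v₀ + Δv.
0–4 s: ½(11 + -5)(4) = 12 cm/s
4–8 s: ½(-5 + -8)(4) = -26 cm/s
8–14 s: ½(-8 + 10)(6) = 6 cm/s
Δv = -8 cm/s, so v(14) = 1 + (-8) = -7 cm/s.

-7 cm/s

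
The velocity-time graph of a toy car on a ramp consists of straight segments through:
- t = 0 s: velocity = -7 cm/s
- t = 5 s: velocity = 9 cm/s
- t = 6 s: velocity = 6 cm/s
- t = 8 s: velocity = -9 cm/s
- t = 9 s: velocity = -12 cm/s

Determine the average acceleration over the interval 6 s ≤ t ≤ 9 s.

-6 cm/s²

Average acceleration = Δv/Δt = (-12 − 6)/(9 − 6) = -6 cm/s².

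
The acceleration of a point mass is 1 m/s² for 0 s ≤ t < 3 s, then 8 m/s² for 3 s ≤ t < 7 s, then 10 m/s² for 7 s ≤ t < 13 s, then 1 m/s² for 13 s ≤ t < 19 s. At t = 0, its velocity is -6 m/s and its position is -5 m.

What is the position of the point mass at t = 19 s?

939.5 m

On each constant-a segment, Δv = aΔt and Δx = v₀Δt + ½aΔt²; chain segment to segment.
0–3 s: v starts -6 m/s; Δx = -6·3 + ½·1·3² = -13.5 m; v ends -3 m/s.
3–7 s: v starts -3 m/s; Δx = -3·4 + ½·8·4² = 52 m; v ends 29 m/s.
7–13 s: v starts 29 m/s; Δx = 29·6 + ½·10·6² = 354 m; v ends 89 m/s.
13–19 s: v starts 89 m/s; Δx = 89·6 + ½·1·6² = 552 m; v ends 95 m/s.
x(19) = -5 + Σ Δx = 939.5 m.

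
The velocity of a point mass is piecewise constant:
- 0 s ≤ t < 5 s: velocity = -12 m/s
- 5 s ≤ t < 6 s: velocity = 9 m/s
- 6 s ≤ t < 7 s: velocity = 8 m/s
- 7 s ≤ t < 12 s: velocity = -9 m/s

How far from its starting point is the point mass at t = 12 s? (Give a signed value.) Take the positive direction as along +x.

-88 m

Displacement is the signed area under the v-t curve.
0–5 s: -12 × 5 = -60 m
5–6 s: 9 × 1 = 9 m
6–7 s: 8 × 1 = 8 m
7–12 s: -9 × 5 = -45 m
Net displacement = -88 m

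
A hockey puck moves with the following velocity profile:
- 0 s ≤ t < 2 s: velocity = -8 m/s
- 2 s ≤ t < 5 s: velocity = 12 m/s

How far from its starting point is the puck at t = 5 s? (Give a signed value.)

Net displacement equals the area under the velocity-time graph (areas below the axis count negative).
0–2 s: -8 × 2 = -16 m
2–5 s: 12 × 3 = 36 m
Net displacement = 20 m

20 m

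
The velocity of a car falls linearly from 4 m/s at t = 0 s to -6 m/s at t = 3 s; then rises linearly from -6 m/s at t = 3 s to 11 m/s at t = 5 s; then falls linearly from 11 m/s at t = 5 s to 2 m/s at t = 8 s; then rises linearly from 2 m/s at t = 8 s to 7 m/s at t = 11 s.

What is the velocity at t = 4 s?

2.5 m/s

On 3–5 s the graph is linear from -6 to 11 m/s: v(4) = -6 + (11 − -6)·(4 − 3)/(5 − 3) = 2.5 m/s.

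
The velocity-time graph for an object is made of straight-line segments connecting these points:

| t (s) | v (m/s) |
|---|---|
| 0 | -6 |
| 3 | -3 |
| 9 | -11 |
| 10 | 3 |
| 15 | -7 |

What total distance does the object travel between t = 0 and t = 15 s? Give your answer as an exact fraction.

Total distance travelled is ∫|v| dt — sum the magnitudes of each area piece.
0–3 s: |½(-6 + -3)(3)| = 13.5 m
3–9 s: |½(-3 + -11)(6)| = 42 m
9–10 s: v = 0 at t = 137/14 s; triangle areas 121/28 + 9/28 = 65/14 m
10–15 s: v = 0 at t = 11.5 s; triangle areas 2.25 + 12.25 = 14.5 m
Total distance = 1045/14 m

1045/14 m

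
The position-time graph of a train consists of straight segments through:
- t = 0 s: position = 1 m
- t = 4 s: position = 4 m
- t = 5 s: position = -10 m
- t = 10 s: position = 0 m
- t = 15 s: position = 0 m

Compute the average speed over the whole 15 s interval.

Average speed = (total path length)/(elapsed time); on a piecewise-linear x-t graph the path length is Σ|Δx|.
0–4 s: |Δx| = |4 − 1| = 3 m
4–5 s: |Δx| = |-10 − 4| = 14 m
5–10 s: |Δx| = |0 − -10| = 10 m
10–15 s: |Δx| = |0 − 0| = 0 m
Total path = 27 m; average speed = 27/15 = 1.8 m/s.

1.8 m/s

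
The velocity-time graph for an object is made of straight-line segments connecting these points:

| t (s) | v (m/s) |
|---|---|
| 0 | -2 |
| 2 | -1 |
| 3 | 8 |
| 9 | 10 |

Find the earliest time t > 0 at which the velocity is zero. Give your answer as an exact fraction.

t = 19/9 s

v changes sign on 2–3 s (from -1 to 8); the graph is linear there, so v = 0 at t = 2 + (1)·(3 − 2)/(8 − -1) = 19/9 s.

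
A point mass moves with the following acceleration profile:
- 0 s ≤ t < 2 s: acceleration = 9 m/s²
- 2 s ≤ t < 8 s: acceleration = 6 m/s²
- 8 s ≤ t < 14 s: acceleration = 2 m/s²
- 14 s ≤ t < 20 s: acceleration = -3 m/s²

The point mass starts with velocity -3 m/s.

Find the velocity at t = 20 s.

Δv equals the area under the a-t graph; then v = v₀ + Δv.
0–2 s: 9 × 2 = 18 m/s
2–8 s: 6 × 6 = 36 m/s
8–14 s: 2 × 6 = 12 m/s
14–20 s: -3 × 6 = -18 m/s
Δv = 48 m/s, so v(20) = -3 + (48) = 45 m/s.

45 m/s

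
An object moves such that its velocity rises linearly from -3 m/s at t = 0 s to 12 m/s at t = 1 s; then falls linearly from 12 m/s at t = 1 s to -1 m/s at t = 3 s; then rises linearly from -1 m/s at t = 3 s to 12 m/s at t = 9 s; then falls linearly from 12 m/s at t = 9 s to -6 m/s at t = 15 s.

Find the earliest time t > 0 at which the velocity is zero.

v changes sign on 0–1 s (from -3 to 12); the graph is linear there, so v = 0 at t = 0 + (3)·(1 − 0)/(12 − -3) = 0.2 s.

t = 0.2 s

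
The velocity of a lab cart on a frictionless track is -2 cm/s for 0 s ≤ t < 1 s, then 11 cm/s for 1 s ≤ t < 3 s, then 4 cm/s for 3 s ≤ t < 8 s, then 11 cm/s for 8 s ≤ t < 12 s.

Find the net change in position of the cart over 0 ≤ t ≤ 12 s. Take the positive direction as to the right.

84 cm

Displacement is the signed area under the v-t curve.
0–1 s: -2 × 1 = -2 cm
1–3 s: 11 × 2 = 22 cm
3–8 s: 4 × 5 = 20 cm
8–12 s: 11 × 4 = 44 cm
Net displacement = 84 cm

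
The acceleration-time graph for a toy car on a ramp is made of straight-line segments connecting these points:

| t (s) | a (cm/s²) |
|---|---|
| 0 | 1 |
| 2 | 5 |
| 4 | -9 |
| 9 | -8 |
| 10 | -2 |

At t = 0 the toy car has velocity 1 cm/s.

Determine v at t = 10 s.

Δv equals the area under the a-t graph; then v = v₀ + Δv.
0–2 s: ½(1 + 5)(2) = 6 cm/s
2–4 s: ½(5 + -9)(2) = -4 cm/s
4–9 s: ½(-9 + -8)(5) = -42.5 cm/s
9–10 s: ½(-8 + -2)(1) = -5 cm/s
Δv = -45.5 cm/s, so v(10) = 1 + (-45.5) = -44.5 cm/s.

-44.5 cm/s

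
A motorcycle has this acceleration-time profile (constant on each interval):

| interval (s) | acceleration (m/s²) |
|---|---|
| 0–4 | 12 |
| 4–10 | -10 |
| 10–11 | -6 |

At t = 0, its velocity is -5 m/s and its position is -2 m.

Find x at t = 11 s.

132 m

On each constant-a segment, Δv = aΔt and Δx = v₀Δt + ½aΔt²; chain segment to segment.
0–4 s: v starts -5 m/s; Δx = -5·4 + ½·12·4² = 76 m; v ends 43 m/s.
4–10 s: v starts 43 m/s; Δx = 43·6 + ½·-10·6² = 78 m; v ends -17 m/s.
10–11 s: v starts -17 m/s; Δx = -17·1 + ½·-6·1² = -20 m; v ends -23 m/s.
x(11) = -2 + Σ Δx = 132 m.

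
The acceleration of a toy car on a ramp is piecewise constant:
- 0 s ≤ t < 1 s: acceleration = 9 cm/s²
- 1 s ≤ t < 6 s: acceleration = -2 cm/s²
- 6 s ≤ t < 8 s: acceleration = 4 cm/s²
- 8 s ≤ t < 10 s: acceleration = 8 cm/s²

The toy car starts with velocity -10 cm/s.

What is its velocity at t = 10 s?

13 cm/s

Δv equals the area under the a-t graph; then v = v₀ + Δv.
0–1 s: 9 × 1 = 9 cm/s
1–6 s: -2 × 5 = -10 cm/s
6–8 s: 4 × 2 = 8 cm/s
8–10 s: 8 × 2 = 16 cm/s
Δv = 23 cm/s, so v(10) = -10 + (23) = 13 cm/s.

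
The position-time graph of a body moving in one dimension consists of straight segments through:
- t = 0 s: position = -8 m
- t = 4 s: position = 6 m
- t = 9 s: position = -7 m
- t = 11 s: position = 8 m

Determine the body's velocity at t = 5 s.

-2.6 m/s

Velocity is the slope of the x-t graph on 4–9 s: (-7 − 6)/(9 − 4) = -2.6 m/s.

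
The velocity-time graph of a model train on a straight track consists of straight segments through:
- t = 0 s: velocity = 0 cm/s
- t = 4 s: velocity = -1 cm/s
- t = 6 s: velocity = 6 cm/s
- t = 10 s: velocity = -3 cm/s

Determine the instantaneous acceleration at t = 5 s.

3.5 cm/s²

Acceleration is the slope of the v-t graph on 4–6 s: (6 − -1)/(6 − 4) = 3.5 cm/s².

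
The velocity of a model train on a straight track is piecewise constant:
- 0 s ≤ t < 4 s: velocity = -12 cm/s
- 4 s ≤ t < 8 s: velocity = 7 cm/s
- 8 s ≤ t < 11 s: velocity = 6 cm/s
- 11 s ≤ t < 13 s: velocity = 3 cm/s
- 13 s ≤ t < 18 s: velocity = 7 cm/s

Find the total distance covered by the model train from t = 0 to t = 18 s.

135 cm

Distance (not displacement) is the total path length: add the absolute areas under v-t.
0–4 s: |-12| × 4 = 48 cm
4–8 s: |7| × 4 = 28 cm
8–11 s: |6| × 3 = 18 cm
11–13 s: |3| × 2 = 6 cm
13–18 s: |7| × 5 = 35 cm
Total distance = 135 cm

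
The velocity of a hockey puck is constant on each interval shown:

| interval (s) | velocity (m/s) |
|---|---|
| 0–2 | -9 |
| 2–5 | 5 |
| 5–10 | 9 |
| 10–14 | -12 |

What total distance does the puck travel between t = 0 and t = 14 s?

Distance (not displacement) is the total path length: add the absolute areas under v-t.
0–2 s: |-9| × 2 = 18 m
2–5 s: |5| × 3 = 15 m
5–10 s: |9| × 5 = 45 m
10–14 s: |-12| × 4 = 48 m
Total distance = 126 m

126 m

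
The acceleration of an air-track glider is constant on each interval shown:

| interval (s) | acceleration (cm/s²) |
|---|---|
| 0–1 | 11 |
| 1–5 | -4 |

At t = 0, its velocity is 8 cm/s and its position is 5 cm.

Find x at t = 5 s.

On each constant-a segment, Δv = aΔt and Δx = v₀Δt + ½aΔt²; chain segment to segment.
0–1 s: v starts 8 cm/s; Δx = 8·1 + ½·11·1² = 13.5 cm; v ends 19 cm/s.
1–5 s: v starts 19 cm/s; Δx = 19·4 + ½·-4·4² = 44 cm; v ends 3 cm/s.
x(5) = 5 + Σ Δx = 62.5 cm.

62.5 cm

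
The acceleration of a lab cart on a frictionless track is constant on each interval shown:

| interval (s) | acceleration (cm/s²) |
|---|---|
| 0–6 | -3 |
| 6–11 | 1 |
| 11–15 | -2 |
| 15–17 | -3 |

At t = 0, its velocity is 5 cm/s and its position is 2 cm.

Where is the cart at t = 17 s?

-160.5 cm

On each constant-a segment, Δv = aΔt and Δx = v₀Δt + ½aΔt²; chain segment to segment.
0–6 s: v starts 5 cm/s; Δx = 5·6 + ½·-3·6² = -24 cm; v ends -13 cm/s.
6–11 s: v starts -13 cm/s; Δx = -13·5 + ½·1·5² = -52.5 cm; v ends -8 cm/s.
11–15 s: v starts -8 cm/s; Δx = -8·4 + ½·-2·4² = -48 cm; v ends -16 cm/s.
15–17 s: v starts -16 cm/s; Δx = -16·2 + ½·-3·2² = -38 cm; v ends -22 cm/s.
x(17) = 2 + Σ Δx = -160.5 cm.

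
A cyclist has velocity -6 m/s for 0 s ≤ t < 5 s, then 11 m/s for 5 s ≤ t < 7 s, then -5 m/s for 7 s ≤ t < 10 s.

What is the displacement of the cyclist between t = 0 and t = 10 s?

-23 m

Net displacement equals the area under the velocity-time graph (areas below the axis count negative).
0–5 s: -6 × 5 = -30 m
5–7 s: 11 × 2 = 22 m
7–10 s: -5 × 3 = -15 m
Net displacement = -23 m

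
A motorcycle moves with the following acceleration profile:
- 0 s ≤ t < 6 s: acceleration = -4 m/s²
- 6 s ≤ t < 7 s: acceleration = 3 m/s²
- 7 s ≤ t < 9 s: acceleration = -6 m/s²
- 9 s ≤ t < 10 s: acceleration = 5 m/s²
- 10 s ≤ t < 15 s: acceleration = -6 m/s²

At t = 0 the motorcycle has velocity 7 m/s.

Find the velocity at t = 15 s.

Δv equals the area under the a-t graph; then v = v₀ + Δv.
0–6 s: -4 × 6 = -24 m/s
6–7 s: 3 × 1 = 3 m/s
7–9 s: -6 × 2 = -12 m/s
9–10 s: 5 × 1 = 5 m/s
10–15 s: -6 × 5 = -30 m/s
Δv = -58 m/s, so v(15) = 7 + (-58) = -51 m/s.

-51 m/s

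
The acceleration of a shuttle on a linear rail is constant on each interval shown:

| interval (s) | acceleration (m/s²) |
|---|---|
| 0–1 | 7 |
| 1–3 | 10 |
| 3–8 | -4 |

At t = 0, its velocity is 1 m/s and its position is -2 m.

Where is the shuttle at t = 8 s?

128.5 m

On each constant-a segment, Δv = aΔt and Δx = v₀Δt + ½aΔt²; chain segment to segment.
0–1 s: v starts 1 m/s; Δx = 1·1 + ½·7·1² = 4.5 m; v ends 8 m/s.
1–3 s: v starts 8 m/s; Δx = 8·2 + ½·10·2² = 36 m; v ends 28 m/s.
3–8 s: v starts 28 m/s; Δx = 28·5 + ½·-4·5² = 90 m; v ends 8 m/s.
x(8) = -2 + Σ Δx = 128.5 m.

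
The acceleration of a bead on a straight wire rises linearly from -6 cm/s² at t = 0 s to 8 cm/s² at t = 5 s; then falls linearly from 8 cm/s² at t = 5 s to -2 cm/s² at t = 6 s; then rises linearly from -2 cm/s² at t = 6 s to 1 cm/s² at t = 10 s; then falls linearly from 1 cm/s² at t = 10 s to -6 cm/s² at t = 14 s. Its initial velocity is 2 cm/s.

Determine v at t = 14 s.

Δv equals the area under the a-t graph; then v = v₀ + Δv.
0–5 s: ½(-6 + 8)(5) = 5 cm/s
5–6 s: ½(8 + -2)(1) = 3 cm/s
6–10 s: ½(-2 + 1)(4) = -2 cm/s
10–14 s: ½(1 + -6)(4) = -10 cm/s
Δv = -4 cm/s, so v(14) = 2 + (-4) = -2 cm/s.

-2 cm/s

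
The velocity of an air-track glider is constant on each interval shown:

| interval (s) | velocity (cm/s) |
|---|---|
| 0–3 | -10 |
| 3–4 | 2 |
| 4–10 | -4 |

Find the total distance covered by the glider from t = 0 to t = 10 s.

Total distance travelled is ∫|v| dt — sum the magnitudes of each area piece.
0–3 s: |-10| × 3 = 30 cm
3–4 s: |2| × 1 = 2 cm
4–10 s: |-4| × 6 = 24 cm
Total distance = 56 cm

56 cm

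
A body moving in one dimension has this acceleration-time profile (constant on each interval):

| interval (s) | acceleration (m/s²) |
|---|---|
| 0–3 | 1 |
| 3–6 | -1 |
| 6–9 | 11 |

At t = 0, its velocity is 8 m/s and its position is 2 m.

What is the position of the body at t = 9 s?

132.5 m

On each constant-a segment, Δv = aΔt and Δx = v₀Δt + ½aΔt²; chain segment to segment.
0–3 s: v starts 8 m/s; Δx = 8·3 + ½·1·3² = 28.5 m; v ends 11 m/s.
3–6 s: v starts 11 m/s; Δx = 11·3 + ½·-1·3² = 28.5 m; v ends 8 m/s.
6–9 s: v starts 8 m/s; Δx = 8·3 + ½·11·3² = 73.5 m; v ends 41 m/s.
x(9) = 2 + Σ Δx = 132.5 m.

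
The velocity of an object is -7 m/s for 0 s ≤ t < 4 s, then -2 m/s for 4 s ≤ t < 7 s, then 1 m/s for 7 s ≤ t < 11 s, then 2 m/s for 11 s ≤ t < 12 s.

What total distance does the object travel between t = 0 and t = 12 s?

Distance (not displacement) is the total path length: add the absolute areas under v-t.
0–4 s: |-7| × 4 = 28 m
4–7 s: |-2| × 3 = 6 m
7–11 s: |1| × 4 = 4 m
11–12 s: |2| × 1 = 2 m
Total distance = 40 m

40 m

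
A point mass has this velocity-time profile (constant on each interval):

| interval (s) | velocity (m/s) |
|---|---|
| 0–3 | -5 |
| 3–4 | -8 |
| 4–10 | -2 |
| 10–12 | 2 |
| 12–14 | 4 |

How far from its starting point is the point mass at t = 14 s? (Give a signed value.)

-23 m

Displacement is the signed area under the v-t curve.
0–3 s: -5 × 3 = -15 m
3–4 s: -8 × 1 = -8 m
4–10 s: -2 × 6 = -12 m
10–12 s: 2 × 2 = 4 m
12–14 s: 4 × 2 = 8 m
Net displacement = -23 m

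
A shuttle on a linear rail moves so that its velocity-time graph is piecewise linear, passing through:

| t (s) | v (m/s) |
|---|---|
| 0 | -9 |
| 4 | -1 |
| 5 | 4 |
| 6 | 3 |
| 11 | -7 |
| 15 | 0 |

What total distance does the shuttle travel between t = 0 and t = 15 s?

53.7 m

Distance (not displacement) is the total path length: add the absolute areas under v-t.
0–4 s: |½(-9 + -1)(4)| = 20 m
4–5 s: v = 0 at t = 4.2 s; triangle areas 0.1 + 1.6 = 1.7 m
5–6 s: |½(4 + 3)(1)| = 3.5 m
6–11 s: v = 0 at t = 7.5 s; triangle areas 2.25 + 12.25 = 14.5 m
11–15 s: |½(-7 + 0)(4)| = 14 m
Total distance = 53.7 m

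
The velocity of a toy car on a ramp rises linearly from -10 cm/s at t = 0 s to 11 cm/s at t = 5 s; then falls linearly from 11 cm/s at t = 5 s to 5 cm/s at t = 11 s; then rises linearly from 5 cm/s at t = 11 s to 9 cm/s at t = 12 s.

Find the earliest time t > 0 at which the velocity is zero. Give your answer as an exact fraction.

t = 50/21 s

v changes sign on 0–5 s (from -10 to 11); the graph is linear there, so v = 0 at t = 0 + (10)·(5 − 0)/(11 − -10) = 50/21 s.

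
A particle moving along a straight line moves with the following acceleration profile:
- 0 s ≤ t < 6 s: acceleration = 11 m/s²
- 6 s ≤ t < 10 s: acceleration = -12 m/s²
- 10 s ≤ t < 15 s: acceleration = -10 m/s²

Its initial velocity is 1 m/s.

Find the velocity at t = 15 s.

-31 m/s

Δv equals the area under the a-t graph; then v = v₀ + Δv.
0–6 s: 11 × 6 = 66 m/s
6–10 s: -12 × 4 = -48 m/s
10–15 s: -10 × 5 = -50 m/s
Δv = -32 m/s, so v(15) = 1 + (-32) = -31 m/s.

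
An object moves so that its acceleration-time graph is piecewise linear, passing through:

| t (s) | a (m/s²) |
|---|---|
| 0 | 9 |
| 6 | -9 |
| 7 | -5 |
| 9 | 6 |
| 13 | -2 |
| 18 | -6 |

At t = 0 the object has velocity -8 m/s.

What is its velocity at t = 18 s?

Δv equals the area under the a-t graph; then v = v₀ + Δv.
0–6 s: ½(9 + -9)(6) = 0 m/s
6–7 s: ½(-9 + -5)(1) = -7 m/s
7–9 s: ½(-5 + 6)(2) = 1 m/s
9–13 s: ½(6 + -2)(4) = 8 m/s
13–18 s: ½(-2 + -6)(5) = -20 m/s
Δv = -18 m/s, so v(18) = -8 + (-18) = -26 m/s.

-26 m/s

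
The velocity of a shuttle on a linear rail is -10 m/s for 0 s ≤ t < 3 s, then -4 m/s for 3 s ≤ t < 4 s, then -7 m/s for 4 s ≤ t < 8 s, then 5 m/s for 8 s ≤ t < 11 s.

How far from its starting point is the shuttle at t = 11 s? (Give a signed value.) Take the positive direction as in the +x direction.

-47 m

Net displacement equals the area under the velocity-time graph (areas below the axis count negative).
0–3 s: -10 × 3 = -30 m
3–4 s: -4 × 1 = -4 m
4–8 s: -7 × 4 = -28 m
8–11 s: 5 × 3 = 15 m
Net displacement = -47 m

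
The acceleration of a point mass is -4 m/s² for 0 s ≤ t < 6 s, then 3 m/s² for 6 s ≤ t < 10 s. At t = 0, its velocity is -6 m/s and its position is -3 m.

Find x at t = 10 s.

On each constant-a segment, Δv = aΔt and Δx = v₀Δt + ½aΔt²; chain segment to segment.
0–6 s: v starts -6 m/s; Δx = -6·6 + ½·-4·6² = -108 m; v ends -30 m/s.
6–10 s: v starts -30 m/s; Δx = -30·4 + ½·3·4² = -96 m; v ends -18 m/s.
x(10) = -3 + Σ Δx = -207 m.

-207 m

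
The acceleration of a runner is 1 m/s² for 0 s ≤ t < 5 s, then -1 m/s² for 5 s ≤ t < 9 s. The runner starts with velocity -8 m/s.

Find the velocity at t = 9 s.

-7 m/s

Δv equals the area under the a-t graph; then v = v₀ + Δv.
0–5 s: 1 × 5 = 5 m/s
5–9 s: -1 × 4 = -4 m/s
Δv = 1 m/s, so v(9) = -8 + (1) = -7 m/s.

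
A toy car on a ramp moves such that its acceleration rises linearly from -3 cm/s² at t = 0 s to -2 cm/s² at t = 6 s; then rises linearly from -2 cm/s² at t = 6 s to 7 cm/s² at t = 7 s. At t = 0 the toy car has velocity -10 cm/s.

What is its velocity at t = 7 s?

Δv equals the area under the a-t graph; then v = v₀ + Δv.
0–6 s: ½(-3 + -2)(6) = -15 cm/s
6–7 s: ½(-2 + 7)(1) = 2.5 cm/s
Δv = -12.5 cm/s, so v(7) = -10 + (-12.5) = -22.5 cm/s.

-22.5 cm/s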